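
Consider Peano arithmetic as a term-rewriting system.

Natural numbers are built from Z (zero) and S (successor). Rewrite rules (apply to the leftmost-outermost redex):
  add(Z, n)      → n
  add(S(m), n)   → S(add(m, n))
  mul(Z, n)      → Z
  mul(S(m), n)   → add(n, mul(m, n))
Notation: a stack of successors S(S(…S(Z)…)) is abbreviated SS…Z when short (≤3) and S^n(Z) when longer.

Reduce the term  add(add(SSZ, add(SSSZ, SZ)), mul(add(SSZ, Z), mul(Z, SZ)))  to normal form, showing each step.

Answer: normal form = S^6(Z)  (in 24 steps)

Working:
  start: add(add(SSZ, add(SSSZ, SZ)), mul(add(SSZ, Z), mul(Z, SZ)))
  [1] add(S(add(SZ, add(SSSZ, SZ))), mul(add(SSZ, Z), mul(Z, SZ)))
  [2] S(add(add(SZ, add(SSSZ, SZ)), mul(add(SSZ, Z), mul(Z, SZ))))
  [3] S(add(S(add(Z, add(SSSZ, SZ))), mul(add(SSZ, Z), mul(Z, SZ))))
  [4] S(S(add(add(Z, add(SSSZ, SZ)), mul(add(SSZ, Z), mul(Z, SZ)))))
  [5] S(S(add(add(SSSZ, SZ), mul(add(SSZ, Z), mul(Z, SZ)))))
  [6] S(S(add(S(add(SSZ, SZ)), mul(add(SSZ, Z), mul(Z, SZ)))))
  [7] S(S(S(add(add(SSZ, SZ), mul(add(SSZ, Z), mul(Z, SZ))))))
  [8] S(S(S(add(S(add(SZ, SZ)), mul(add(SSZ, Z), mul(Z, SZ))))))
  [9] S(S(S(S(add(add(SZ, SZ), mul(add(SSZ, Z), mul(Z, SZ)))))))
  [10] S(S(S(S(add(S(add(Z, SZ)), mul(add(SSZ, Z), mul(Z, SZ)))))))
  [11] S(S(S(S(S(add(add(Z, SZ), mul(add(SSZ, Z), mul(Z, SZ))))))))
  [12] S(S(S(S(S(add(SZ, mul(add(SSZ, Z), mul(Z, SZ))))))))
  [13] S(S(S(S(S(S(add(Z, mul(add(SSZ, Z), mul(Z, SZ)))))))))
  [14] S(S(S(S(S(S(mul(add(SSZ, Z), mul(Z, SZ))))))))
  [15] S(S(S(S(S(S(mul(S(add(SZ, Z)), mul(Z, SZ))))))))
  [16] S(S(S(S(S(S(add(mul(Z, SZ), mul(add(SZ, Z), mul(Z, SZ)))))))))
  [17] S(S(S(S(S(S(add(Z, mul(add(SZ, Z), mul(Z, SZ)))))))))
  [18] S(S(S(S(S(S(mul(add(SZ, Z), mul(Z, SZ))))))))
  [19] S(S(S(S(S(S(mul(S(add(Z, Z)), mul(Z, SZ))))))))
  [20] S(S(S(S(S(S(add(mul(Z, SZ), mul(add(Z, Z), mul(Z, SZ)))))))))
  [21] S(S(S(S(S(S(add(Z, mul(add(Z, Z), mul(Z, SZ)))))))))
  [22] S(S(S(S(S(S(mul(add(Z, Z), mul(Z, SZ))))))))
  [23] S(S(S(S(S(S(mul(Z, mul(Z, SZ))))))))
  [24] S^6(Z)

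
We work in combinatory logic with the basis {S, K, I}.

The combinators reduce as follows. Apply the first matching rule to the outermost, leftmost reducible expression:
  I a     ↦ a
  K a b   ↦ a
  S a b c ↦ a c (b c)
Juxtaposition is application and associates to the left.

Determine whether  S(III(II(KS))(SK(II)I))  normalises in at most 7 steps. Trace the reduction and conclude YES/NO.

Answer: YES — reaches normal form SS in 6 ≤ 7 steps

Reduction:
  start: S(III(II(KS))(SK(II)I))
  →1  S(II(II(KS))(SK(II)I))
  →2  S(I(II(KS))(SK(II)I))
  →3  S(II(KS)(SK(II)I))
  →4  S(I(KS)(SK(II)I))
  →5  S(KS(SK(II)I))
  →6  SS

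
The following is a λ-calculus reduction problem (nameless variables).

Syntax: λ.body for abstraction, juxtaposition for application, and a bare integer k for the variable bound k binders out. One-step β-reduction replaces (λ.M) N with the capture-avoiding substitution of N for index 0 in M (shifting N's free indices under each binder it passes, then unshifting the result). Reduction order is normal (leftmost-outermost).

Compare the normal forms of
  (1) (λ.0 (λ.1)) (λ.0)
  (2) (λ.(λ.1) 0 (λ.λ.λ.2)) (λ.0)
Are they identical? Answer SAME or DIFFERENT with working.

Answer: DIFFERENT — A ⇓ λ.λ.0, B ⇓ λ.λ.λ.2

Working:
Term A:
  start: (λ.0 (λ.1)) (λ.0)
  →1  (λ.0) (λ.λ.0)
  →2  λ.λ.0

Term B:
  start: (λ.(λ.1) 0 (λ.λ.λ.2)) (λ.0)
  →1  (λ.λ.0) (λ.0) (λ.λ.λ.2)
  →2  (λ.0) (λ.λ.λ.2)
  →3  λ.λ.λ.2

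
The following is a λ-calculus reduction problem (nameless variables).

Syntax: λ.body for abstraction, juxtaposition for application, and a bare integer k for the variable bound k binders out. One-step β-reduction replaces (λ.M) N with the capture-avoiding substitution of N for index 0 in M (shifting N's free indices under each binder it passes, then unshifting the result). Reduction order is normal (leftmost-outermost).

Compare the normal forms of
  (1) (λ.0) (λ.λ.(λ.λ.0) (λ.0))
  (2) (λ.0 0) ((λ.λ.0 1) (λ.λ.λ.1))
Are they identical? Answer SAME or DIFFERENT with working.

Term A:
  start: (λ.0) (λ.λ.(λ.λ.0) (λ.0))
  step 1: λ.λ.(λ.λ.0) (λ.0)
  step 2: λ.λ.λ.0

Term B:
  start: (λ.0 0) ((λ.λ.0 1) (λ.λ.λ.1))
  step 1: (λ.λ.0 1) (λ.λ.λ.1) ((λ.λ.0 1) (λ.λ.λ.1))
  step 2: (λ.0 (λ.λ.λ.1)) ((λ.λ.0 1) (λ.λ.λ.1))
  step 3: (λ.λ.0 1) (λ.λ.λ.1) (λ.λ.λ.1)
  step 4: (λ.0 (λ.λ.λ.1)) (λ.λ.λ.1)
  step 5: (λ.λ.λ.1) (λ.λ.λ.1)
  step 6: λ.λ.1

Answer: DIFFERENT — A ⇓ λ.λ.λ.0, B ⇓ λ.λ.1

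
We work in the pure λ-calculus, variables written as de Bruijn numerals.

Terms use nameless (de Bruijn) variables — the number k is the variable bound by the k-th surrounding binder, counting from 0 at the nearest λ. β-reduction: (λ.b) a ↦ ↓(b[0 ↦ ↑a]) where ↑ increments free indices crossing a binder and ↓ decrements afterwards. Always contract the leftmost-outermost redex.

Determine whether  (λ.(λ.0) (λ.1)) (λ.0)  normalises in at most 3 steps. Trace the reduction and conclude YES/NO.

  start: (λ.(λ.0) (λ.1)) (λ.0)
  →1  (λ.0) (λ.λ.0)
  →2  λ.λ.0

Answer: YES — reaches normal form λ.λ.0 in 2 ≤ 3 steps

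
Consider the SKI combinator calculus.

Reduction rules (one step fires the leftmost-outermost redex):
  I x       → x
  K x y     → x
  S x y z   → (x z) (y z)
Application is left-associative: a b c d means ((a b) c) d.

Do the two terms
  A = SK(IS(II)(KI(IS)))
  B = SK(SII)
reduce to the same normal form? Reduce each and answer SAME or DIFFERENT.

Answer: SAME — A ⇓ SK(SII), B ⇓ SK(SII)

Derivation:
Term A:
  start: SK(IS(II)(KI(IS)))
  →1  SK(S(II)(KI(IS)))
  →2  SK(SI(KI(IS)))
  →3  SK(SII)

Term B:
  start: SK(SII)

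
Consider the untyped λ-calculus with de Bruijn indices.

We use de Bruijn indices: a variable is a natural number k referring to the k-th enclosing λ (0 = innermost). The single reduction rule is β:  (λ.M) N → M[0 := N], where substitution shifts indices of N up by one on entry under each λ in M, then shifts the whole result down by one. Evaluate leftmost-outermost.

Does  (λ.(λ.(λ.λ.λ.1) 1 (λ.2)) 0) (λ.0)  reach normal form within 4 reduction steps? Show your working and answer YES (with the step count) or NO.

  start: (λ.(λ.(λ.λ.λ.1) 1 (λ.2)) 0) (λ.0)
  →1  (λ.(λ.λ.λ.1) (λ.0) (λ.λ.0)) (λ.0)
  →2  (λ.λ.λ.1) (λ.0) (λ.λ.0)
  →3  (λ.λ.1) (λ.λ.0)
  →4  λ.λ.λ.0

Answer: YES — reaches normal form λ.λ.λ.0 in 4 ≤ 4 steps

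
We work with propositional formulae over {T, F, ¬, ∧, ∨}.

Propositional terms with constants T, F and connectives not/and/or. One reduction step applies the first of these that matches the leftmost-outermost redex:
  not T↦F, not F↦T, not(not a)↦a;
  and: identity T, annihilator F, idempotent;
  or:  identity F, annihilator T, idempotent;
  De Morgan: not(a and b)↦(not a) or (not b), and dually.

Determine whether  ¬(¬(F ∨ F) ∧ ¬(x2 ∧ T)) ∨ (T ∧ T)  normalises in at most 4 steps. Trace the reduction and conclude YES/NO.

Answer: NO — after 4 steps the term is ¬¬(x2 ∧ T) ∨ (T ∧ T), not yet normal

Working:
  start: ¬(¬(F ∨ F) ∧ ¬(x2 ∧ T)) ∨ (T ∧ T)
  →1  (¬¬(F ∨ F) ∨ ¬¬(x2 ∧ T)) ∨ (T ∧ T)
  →2  ((F ∨ F) ∨ ¬¬(x2 ∧ T)) ∨ (T ∧ T)
  →3  (F ∨ ¬¬(x2 ∧ T)) ∨ (T ∧ T)
  →4  ¬¬(x2 ∧ T) ∨ (T ∧ T)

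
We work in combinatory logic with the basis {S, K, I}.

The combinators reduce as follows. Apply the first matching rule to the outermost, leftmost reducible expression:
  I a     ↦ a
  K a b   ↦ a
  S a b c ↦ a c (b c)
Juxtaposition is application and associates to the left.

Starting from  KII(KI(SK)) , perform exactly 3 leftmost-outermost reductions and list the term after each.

  start: KII(KI(SK))
  step 1: I(KI(SK))
  step 2: KI(SK)
  step 3: I

Answer: after 3 steps: I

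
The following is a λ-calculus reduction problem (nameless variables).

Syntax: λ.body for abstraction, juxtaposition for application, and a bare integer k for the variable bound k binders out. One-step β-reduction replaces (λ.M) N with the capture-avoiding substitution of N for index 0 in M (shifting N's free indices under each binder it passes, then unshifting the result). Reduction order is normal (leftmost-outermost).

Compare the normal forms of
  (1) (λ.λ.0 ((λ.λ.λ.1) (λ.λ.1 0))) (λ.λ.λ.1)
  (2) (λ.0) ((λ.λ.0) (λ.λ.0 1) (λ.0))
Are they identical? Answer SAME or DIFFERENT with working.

Answer: DIFFERENT — A ⇓ λ.0 (λ.λ.1), B ⇓ λ.0

Reduction:
Term A:
  start: (λ.λ.0 ((λ.λ.λ.1) (λ.λ.1 0))) (λ.λ.λ.1)
  step 1: λ.0 ((λ.λ.λ.1) (λ.λ.1 0))
  step 2: λ.0 (λ.λ.1)

Term B:
  start: (λ.0) ((λ.λ.0) (λ.λ.0 1) (λ.0))
  step 1: (λ.λ.0) (λ.λ.0 1) (λ.0)
  step 2: (λ.0) (λ.0)
  step 3: λ.0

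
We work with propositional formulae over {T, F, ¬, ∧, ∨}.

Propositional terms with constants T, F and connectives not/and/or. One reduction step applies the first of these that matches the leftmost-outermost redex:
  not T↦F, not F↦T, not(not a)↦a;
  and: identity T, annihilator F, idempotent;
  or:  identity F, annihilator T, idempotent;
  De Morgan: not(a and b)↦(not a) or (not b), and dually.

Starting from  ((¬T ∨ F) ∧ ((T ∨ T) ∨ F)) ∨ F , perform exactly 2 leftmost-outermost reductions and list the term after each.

  start: ((¬T ∨ F) ∧ ((T ∨ T) ∨ F)) ∨ F
  step 1: (¬T ∨ F) ∧ ((T ∨ T) ∨ F)
  step 2: ¬T ∧ ((T ∨ T) ∨ F)

Answer: after 2 steps: ¬T ∧ ((T ∨ T) ∨ F)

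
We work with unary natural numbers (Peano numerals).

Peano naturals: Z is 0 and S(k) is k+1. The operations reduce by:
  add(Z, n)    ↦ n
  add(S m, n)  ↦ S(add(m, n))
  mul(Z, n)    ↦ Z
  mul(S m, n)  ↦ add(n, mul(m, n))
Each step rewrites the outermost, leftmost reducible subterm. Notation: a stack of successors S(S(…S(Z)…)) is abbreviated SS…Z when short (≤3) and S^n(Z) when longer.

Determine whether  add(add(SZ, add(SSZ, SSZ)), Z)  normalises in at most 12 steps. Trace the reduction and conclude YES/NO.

Answer: YES — reaches normal form S^5(Z) in 11 ≤ 12 steps

Derivation:
  start: add(add(SZ, add(SSZ, SSZ)), Z)
  [1] add(S(add(Z, add(SSZ, SSZ))), Z)
  [2] S(add(add(Z, add(SSZ, SSZ)), Z))
  [3] S(add(add(SSZ, SSZ), Z))
  [4] S(add(S(add(SZ, SSZ)), Z))
  [5] S(S(add(add(SZ, SSZ), Z)))
  [6] S(S(add(S(add(Z, SSZ)), Z)))
  [7] S(S(S(add(add(Z, SSZ), Z))))
  [8] S(S(S(add(SSZ, Z))))
  [9] S(S(S(S(add(SZ, Z)))))
  [10] S(S(S(S(S(add(Z, Z))))))
  [11] S^5(Z)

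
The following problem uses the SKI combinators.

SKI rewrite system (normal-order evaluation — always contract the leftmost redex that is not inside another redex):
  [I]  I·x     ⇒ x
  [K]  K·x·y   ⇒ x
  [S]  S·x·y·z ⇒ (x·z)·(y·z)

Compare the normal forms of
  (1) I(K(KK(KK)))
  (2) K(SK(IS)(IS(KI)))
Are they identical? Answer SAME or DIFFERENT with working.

Answer: DIFFERENT — A ⇓ KK, B ⇓ K(S(KI))

Working:
Term A:
  start: I(K(KK(KK)))
  →1  K(KK(KK))
  →2  KK

Term B:
  start: K(SK(IS)(IS(KI)))
  →1  K(K(IS(KI))(IS(IS(KI))))
  →2  K(IS(KI))
  →3  K(S(KI))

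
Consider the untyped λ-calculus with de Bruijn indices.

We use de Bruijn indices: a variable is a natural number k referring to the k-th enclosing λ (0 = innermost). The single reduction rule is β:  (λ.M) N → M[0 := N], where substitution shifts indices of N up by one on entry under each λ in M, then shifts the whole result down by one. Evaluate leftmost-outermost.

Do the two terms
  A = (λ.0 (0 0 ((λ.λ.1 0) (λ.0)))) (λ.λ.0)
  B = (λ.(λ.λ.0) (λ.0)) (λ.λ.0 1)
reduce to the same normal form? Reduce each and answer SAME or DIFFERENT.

Term A:
  start: (λ.0 (0 0 ((λ.λ.1 0) (λ.0)))) (λ.λ.0)
  step 1: (λ.λ.0) ((λ.λ.0) (λ.λ.0) ((λ.λ.1 0) (λ.0)))
  step 2: λ.0

Term B:
  start: (λ.(λ.λ.0) (λ.0)) (λ.λ.0 1)
  step 1: (λ.λ.0) (λ.0)
  step 2: λ.0

Answer: SAME — A ⇓ λ.0, B ⇓ λ.0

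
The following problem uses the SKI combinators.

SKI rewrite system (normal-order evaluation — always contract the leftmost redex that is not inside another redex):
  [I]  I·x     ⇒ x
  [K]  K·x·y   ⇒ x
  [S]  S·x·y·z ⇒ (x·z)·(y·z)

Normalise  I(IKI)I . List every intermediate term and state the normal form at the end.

Answer: normal form = I  (in 3 steps)

Reduction:
  start: I(IKI)I
  [1] IKII
  [2] KII
  [3] I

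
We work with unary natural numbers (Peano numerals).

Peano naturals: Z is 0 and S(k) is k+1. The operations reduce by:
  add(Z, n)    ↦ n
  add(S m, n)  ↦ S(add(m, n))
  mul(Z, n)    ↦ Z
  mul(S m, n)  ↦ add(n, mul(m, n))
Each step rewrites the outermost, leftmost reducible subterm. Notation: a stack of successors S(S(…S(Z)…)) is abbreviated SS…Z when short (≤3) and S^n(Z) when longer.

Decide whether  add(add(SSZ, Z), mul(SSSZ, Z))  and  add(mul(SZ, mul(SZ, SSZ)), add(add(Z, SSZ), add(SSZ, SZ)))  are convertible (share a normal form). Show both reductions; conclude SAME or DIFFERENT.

Answer: DIFFERENT — A ⇓ SSZ, B ⇓ S^7(Z)

Reduction:
Term A:
  start: add(add(SSZ, Z), mul(SSSZ, Z))
  step 1: add(S(add(SZ, Z)), mul(SSSZ, Z))
  step 2: S(add(add(SZ, Z), mul(SSSZ, Z)))
  step 3: S(add(S(add(Z, Z)), mul(SSSZ, Z)))
  step 4: S(S(add(add(Z, Z), mul(SSSZ, Z))))
  step 5: S(S(add(Z, mul(SSSZ, Z))))
  step 6: S(S(mul(SSSZ, Z)))
  step 7: S(S(add(Z, mul(SSZ, Z))))
  step 8: S(S(mul(SSZ, Z)))
  step 9: S(S(add(Z, mul(SZ, Z))))
  step 10: S(S(mul(SZ, Z)))
  step 11: S(S(add(Z, mul(Z, Z))))
  step 12: S(S(mul(Z, Z)))
  step 13: SSZ

Term B:
  start: add(mul(SZ, mul(SZ, SSZ)), add(add(Z, SSZ), add(SSZ, SZ)))
  step 1: add(add(mul(SZ, SSZ), mul(Z, mul(SZ, SSZ))), add(add(Z, SSZ), add(SSZ, SZ)))
  step 2: add(add(add(SSZ, mul(Z, SSZ)), mul(Z, mul(SZ, SSZ))), add(add(Z, SSZ), add(SSZ, SZ)))
  step 3: add(add(S(add(SZ, mul(Z, SSZ))), mul(Z, mul(SZ, SSZ))), add(add(Z, SSZ), add(SSZ, SZ)))
  step 4: add(S(add(add(SZ, mul(Z, SSZ)), mul(Z, mul(SZ, SSZ)))), add(add(Z, SSZ), add(SSZ, SZ)))
  step 5: S(add(add(add(SZ, mul(Z, SSZ)), mul(Z, mul(SZ, SSZ))), add(add(Z, SSZ), add(SSZ, SZ))))
  step 6: S(add(add(S(add(Z, mul(Z, SSZ))), mul(Z, mul(SZ, SSZ))), add(add(Z, SSZ), add(SSZ, SZ))))
  step 7: S(add(S(add(add(Z, mul(Z, SSZ)), mul(Z, mul(SZ, SSZ)))), add(add(Z, SSZ), add(SSZ, SZ))))
  step 8: S(S(add(add(add(Z, mul(Z, SSZ)), mul(Z, mul(SZ, SSZ))), add(add(Z, SSZ), add(SSZ, SZ)))))
  step 9: S(S(add(add(mul(Z, SSZ), mul(Z, mul(SZ, SSZ))), add(add(Z, SSZ), add(SSZ, SZ)))))
  step 10: S(S(add(add(Z, mul(Z, mul(SZ, SSZ))), add(add(Z, SSZ), add(SSZ, SZ)))))
  step 11: S(S(add(mul(Z, mul(SZ, SSZ)), add(add(Z, SSZ), add(SSZ, SZ)))))
  step 12: S(S(add(Z, add(add(Z, SSZ), add(SSZ, SZ)))))
  step 13: S(S(add(add(Z, SSZ), add(SSZ, SZ))))
  step 14: S(S(add(SSZ, add(SSZ, SZ))))
  step 15: S(S(S(add(SZ, add(SSZ, SZ)))))
  step 16: S(S(S(S(add(Z, add(SSZ, SZ))))))
  step 17: S(S(S(S(add(SSZ, SZ)))))
  step 18: S(S(S(S(S(add(SZ, SZ))))))
  step 19: S(S(S(S(S(S(add(Z, SZ)))))))
  step 20: S^7(Z)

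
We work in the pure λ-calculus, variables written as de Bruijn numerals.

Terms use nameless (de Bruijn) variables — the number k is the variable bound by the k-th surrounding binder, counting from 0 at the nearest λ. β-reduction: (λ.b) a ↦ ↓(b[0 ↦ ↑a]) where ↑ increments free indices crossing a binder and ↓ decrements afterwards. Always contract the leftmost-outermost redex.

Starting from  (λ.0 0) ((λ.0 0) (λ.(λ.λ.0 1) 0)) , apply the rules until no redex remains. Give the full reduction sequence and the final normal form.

  start: (λ.0 0) ((λ.0 0) (λ.(λ.λ.0 1) 0))
  →1  (λ.0 0) (λ.(λ.λ.0 1) 0) ((λ.0 0) (λ.(λ.λ.0 1) 0))
  →2  (λ.(λ.λ.0 1) 0) (λ.(λ.λ.0 1) 0) ((λ.0 0) (λ.(λ.λ.0 1) 0))
  →3  (λ.λ.0 1) (λ.(λ.λ.0 1) 0) ((λ.0 0) (λ.(λ.λ.0 1) 0))
  →4  (λ.0 (λ.(λ.λ.0 1) 0)) ((λ.0 0) (λ.(λ.λ.0 1) 0))
  →5  (λ.0 0) (λ.(λ.λ.0 1) 0) (λ.(λ.λ.0 1) 0)
  →6  (λ.(λ.λ.0 1) 0) (λ.(λ.λ.0 1) 0) (λ.(λ.λ.0 1) 0)
  →7  (λ.λ.0 1) (λ.(λ.λ.0 1) 0) (λ.(λ.λ.0 1) 0)
  →8  (λ.0 (λ.(λ.λ.0 1) 0)) (λ.(λ.λ.0 1) 0)
  →9  (λ.(λ.λ.0 1) 0) (λ.(λ.λ.0 1) 0)
  →10  (λ.λ.0 1) (λ.(λ.λ.0 1) 0)
  →11  λ.0 (λ.(λ.λ.0 1) 0)
  →12  λ.0 (λ.λ.0 1)

Answer: normal form = λ.0 (λ.λ.0 1)  (in 12 steps)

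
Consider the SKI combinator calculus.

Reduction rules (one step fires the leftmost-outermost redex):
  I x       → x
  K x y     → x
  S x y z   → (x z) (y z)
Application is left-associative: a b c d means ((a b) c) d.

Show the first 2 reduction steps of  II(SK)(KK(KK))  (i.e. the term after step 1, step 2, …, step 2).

  start: II(SK)(KK(KK))
  →1  I(SK)(KK(KK))
  →2  SK(KK(KK))

Answer: after 2 steps: SK(KK(KK))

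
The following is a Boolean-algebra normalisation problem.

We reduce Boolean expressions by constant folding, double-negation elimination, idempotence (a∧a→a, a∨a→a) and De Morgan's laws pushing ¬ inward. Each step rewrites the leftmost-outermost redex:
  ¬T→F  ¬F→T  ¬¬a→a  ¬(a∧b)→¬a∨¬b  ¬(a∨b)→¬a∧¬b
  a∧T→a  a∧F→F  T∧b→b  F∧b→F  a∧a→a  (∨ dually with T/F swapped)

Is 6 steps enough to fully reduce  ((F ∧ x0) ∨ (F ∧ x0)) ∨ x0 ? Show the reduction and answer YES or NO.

  start: ((F ∧ x0) ∨ (F ∧ x0)) ∨ x0
  →1  (F ∧ x0) ∨ x0
  →2  F ∨ x0
  →3  x0

Answer: YES — reaches normal form x0 in 3 ≤ 6 steps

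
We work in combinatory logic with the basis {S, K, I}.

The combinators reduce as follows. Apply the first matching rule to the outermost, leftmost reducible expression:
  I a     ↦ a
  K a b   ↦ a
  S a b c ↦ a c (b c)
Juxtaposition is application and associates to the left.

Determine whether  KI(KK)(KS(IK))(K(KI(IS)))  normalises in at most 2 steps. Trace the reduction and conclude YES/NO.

Answer: NO — after 2 steps the term is KS(IK)(K(KI(IS))), not yet normal

Derivation:
  start: KI(KK)(KS(IK))(K(KI(IS)))
  [1] I(KS(IK))(K(KI(IS)))
  [2] KS(IK)(K(KI(IS)))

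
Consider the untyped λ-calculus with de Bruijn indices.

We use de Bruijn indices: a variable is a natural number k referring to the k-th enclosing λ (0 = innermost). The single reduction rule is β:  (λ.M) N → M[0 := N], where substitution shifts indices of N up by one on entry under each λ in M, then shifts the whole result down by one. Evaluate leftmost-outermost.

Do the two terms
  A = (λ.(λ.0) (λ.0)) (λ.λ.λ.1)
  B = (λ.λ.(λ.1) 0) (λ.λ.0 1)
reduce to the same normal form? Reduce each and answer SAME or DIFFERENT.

Answer: SAME — A ⇓ λ.0, B ⇓ λ.0

Reduction:
Term A:
  start: (λ.(λ.0) (λ.0)) (λ.λ.λ.1)
  [1] (λ.0) (λ.0)
  [2] λ.0

Term B:
  start: (λ.λ.(λ.1) 0) (λ.λ.0 1)
  [1] λ.(λ.1) 0
  [2] λ.0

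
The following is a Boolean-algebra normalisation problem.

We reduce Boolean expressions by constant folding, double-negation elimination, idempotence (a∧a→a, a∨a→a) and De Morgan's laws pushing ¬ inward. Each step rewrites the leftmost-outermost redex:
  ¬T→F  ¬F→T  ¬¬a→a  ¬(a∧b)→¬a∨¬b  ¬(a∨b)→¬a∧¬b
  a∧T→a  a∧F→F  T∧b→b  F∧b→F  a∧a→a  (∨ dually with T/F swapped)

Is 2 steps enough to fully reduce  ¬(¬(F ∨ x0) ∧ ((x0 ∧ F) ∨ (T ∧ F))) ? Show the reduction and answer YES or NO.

Answer: NO — after 2 steps the term is (F ∨ x0) ∨ ¬((x0 ∧ F) ∨ (T ∧ F)), not yet normal

Derivation:
  start: ¬(¬(F ∨ x0) ∧ ((x0 ∧ F) ∨ (T ∧ F)))
  →1  ¬¬(F ∨ x0) ∨ ¬((x0 ∧ F) ∨ (T ∧ F))
  →2  (F ∨ x0) ∨ ¬((x0 ∧ F) ∨ (T ∧ F))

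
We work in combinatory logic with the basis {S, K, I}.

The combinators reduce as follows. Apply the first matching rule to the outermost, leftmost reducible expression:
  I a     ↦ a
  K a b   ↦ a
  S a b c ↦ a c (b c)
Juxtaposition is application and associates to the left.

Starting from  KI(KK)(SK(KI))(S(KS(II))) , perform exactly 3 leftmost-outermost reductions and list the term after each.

Answer: after 3 steps: K(S(KS(II)))(KI(S(KS(II))))

Reduction:
  start: KI(KK)(SK(KI))(S(KS(II)))
  step 1: I(SK(KI))(S(KS(II)))
  step 2: SK(KI)(S(KS(II)))
  step 3: K(S(KS(II)))(KI(S(KS(II))))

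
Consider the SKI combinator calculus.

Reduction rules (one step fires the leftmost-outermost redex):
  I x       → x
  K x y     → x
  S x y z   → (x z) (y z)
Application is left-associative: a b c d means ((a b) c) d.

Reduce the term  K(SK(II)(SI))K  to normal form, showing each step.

  start: K(SK(II)(SI))K
  [1] SK(II)(SI)
  [2] K(SI)(II(SI))
  [3] SI

Answer: normal form = SI  (in 3 steps)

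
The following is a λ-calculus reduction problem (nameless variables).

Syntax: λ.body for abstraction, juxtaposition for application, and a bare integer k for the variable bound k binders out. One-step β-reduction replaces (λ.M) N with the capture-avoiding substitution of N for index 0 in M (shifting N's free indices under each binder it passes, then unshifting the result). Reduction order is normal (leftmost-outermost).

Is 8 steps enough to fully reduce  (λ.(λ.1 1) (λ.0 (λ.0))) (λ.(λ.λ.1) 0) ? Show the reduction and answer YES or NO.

  start: (λ.(λ.1 1) (λ.0 (λ.0))) (λ.(λ.λ.1) 0)
  →1  (λ.(λ.(λ.λ.1) 0) (λ.(λ.λ.1) 0)) (λ.0 (λ.0))
  →2  (λ.(λ.λ.1) 0) (λ.(λ.λ.1) 0)
  →3  (λ.λ.1) (λ.(λ.λ.1) 0)
  →4  λ.λ.(λ.λ.1) 0
  →5  λ.λ.λ.1

Answer: YES — reaches normal form λ.λ.λ.1 in 5 ≤ 8 steps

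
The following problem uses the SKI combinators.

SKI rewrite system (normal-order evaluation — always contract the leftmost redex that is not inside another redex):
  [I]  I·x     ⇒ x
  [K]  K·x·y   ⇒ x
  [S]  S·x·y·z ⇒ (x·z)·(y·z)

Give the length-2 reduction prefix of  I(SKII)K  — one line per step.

  start: I(SKII)K
  [1] SKIIK
  [2] KI(II)K

Answer: after 2 steps: KI(II)K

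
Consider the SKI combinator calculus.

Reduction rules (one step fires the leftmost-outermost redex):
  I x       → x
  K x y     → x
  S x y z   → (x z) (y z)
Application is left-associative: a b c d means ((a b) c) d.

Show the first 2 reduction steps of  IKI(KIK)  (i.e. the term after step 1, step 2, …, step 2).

  start: IKI(KIK)
  [1] KI(KIK)
  [2] I

Answer: after 2 steps: I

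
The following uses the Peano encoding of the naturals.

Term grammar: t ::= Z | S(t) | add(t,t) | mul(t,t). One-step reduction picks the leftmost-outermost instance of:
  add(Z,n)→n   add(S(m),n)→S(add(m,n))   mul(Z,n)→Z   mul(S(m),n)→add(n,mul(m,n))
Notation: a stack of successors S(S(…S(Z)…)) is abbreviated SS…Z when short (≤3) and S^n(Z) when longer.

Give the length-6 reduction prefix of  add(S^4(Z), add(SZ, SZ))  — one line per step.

  start: add(S^4(Z), add(SZ, SZ))
  [1] S(add(SSSZ, add(SZ, SZ)))
  [2] S(S(add(SSZ, add(SZ, SZ))))
  [3] S(S(S(add(SZ, add(SZ, SZ)))))
  [4] S(S(S(S(add(Z, add(SZ, SZ))))))
  [5] S(S(S(S(add(SZ, SZ)))))
  [6] S(S(S(S(S(add(Z, SZ))))))

Answer: after 6 steps: S(S(S(S(S(add(Z, SZ))))))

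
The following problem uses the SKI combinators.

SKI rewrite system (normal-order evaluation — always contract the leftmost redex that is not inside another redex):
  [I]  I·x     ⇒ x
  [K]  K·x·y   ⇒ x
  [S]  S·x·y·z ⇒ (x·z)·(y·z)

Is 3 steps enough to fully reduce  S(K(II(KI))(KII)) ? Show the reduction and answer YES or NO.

  start: S(K(II(KI))(KII))
  step 1: S(II(KI))
  step 2: S(I(KI))
  step 3: S(KI)

Answer: YES — reaches normal form S(KI) in 3 ≤ 3 steps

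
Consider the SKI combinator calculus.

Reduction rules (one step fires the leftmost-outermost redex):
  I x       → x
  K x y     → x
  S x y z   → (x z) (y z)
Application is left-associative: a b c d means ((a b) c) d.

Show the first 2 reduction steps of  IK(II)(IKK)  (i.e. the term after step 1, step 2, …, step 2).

Answer: after 2 steps: II

Derivation:
  start: IK(II)(IKK)
  [1] K(II)(IKK)
  [2] II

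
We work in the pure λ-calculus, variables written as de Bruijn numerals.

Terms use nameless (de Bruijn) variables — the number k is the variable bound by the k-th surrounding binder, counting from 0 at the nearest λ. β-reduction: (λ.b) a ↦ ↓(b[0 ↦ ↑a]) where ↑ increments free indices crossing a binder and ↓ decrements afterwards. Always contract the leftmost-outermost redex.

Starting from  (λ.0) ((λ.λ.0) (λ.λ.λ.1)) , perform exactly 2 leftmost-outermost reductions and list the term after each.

Answer: after 2 steps: λ.0

Reduction:
  start: (λ.0) ((λ.λ.0) (λ.λ.λ.1))
  step 1: (λ.λ.0) (λ.λ.λ.1)
  step 2: λ.0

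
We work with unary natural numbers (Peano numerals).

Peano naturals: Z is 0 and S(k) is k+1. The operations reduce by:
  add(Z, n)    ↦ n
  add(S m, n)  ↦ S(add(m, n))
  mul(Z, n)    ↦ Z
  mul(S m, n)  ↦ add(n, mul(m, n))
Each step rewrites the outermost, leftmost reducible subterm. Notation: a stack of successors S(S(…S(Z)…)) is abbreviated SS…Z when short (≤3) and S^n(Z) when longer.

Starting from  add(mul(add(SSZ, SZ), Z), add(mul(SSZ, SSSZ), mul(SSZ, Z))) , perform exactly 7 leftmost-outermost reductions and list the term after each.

Answer: after 7 steps: add(mul(SZ, Z), add(mul(SSZ, SSSZ), mul(SSZ, Z)))

Reduction:
  start: add(mul(add(SSZ, SZ), Z), add(mul(SSZ, SSSZ), mul(SSZ, Z)))
  →1  add(mul(S(add(SZ, SZ)), Z), add(mul(SSZ, SSSZ), mul(SSZ, Z)))
  →2  add(add(Z, mul(add(SZ, SZ), Z)), add(mul(SSZ, SSSZ), mul(SSZ, Z)))
  →3  add(mul(add(SZ, SZ), Z), add(mul(SSZ, SSSZ), mul(SSZ, Z)))
  →4  add(mul(S(add(Z, SZ)), Z), add(mul(SSZ, SSSZ), mul(SSZ, Z)))
  →5  add(add(Z, mul(add(Z, SZ), Z)), add(mul(SSZ, SSSZ), mul(SSZ, Z)))
  →6  add(mul(add(Z, SZ), Z), add(mul(SSZ, SSSZ), mul(SSZ, Z)))
  →7  add(mul(SZ, Z), add(mul(SSZ, SSSZ), mul(SSZ, Z)))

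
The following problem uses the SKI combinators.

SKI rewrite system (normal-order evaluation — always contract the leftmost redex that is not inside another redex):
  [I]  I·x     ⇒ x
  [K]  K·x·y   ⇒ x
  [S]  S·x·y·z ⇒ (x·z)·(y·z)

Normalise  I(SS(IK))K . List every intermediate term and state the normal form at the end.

Answer: normal form = SK(KK)  (in 3 steps)

Reduction:
  start: I(SS(IK))K
  →1  SS(IK)K
  →2  SK(IKK)
  →3  SK(KK)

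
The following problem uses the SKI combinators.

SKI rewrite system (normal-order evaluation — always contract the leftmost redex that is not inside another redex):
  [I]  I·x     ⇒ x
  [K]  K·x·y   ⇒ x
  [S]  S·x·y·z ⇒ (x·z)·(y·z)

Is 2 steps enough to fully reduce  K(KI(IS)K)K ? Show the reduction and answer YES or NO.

  start: K(KI(IS)K)K
  →1  KI(IS)K
  →2  IK

Answer: NO — after 2 steps the term is IK, not yet normal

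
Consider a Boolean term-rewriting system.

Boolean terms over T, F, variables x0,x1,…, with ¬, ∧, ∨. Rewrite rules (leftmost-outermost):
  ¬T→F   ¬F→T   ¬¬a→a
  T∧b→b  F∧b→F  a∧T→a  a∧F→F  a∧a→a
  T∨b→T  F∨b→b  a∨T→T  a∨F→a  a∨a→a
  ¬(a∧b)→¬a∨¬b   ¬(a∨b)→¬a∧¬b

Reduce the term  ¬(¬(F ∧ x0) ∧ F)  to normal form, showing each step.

  start: ¬(¬(F ∧ x0) ∧ F)
  →1  ¬¬(F ∧ x0) ∨ ¬F
  →2  (F ∧ x0) ∨ ¬F
  →3  F ∨ ¬F
  →4  ¬F
  →5  T

Answer: normal form = T  (in 5 steps)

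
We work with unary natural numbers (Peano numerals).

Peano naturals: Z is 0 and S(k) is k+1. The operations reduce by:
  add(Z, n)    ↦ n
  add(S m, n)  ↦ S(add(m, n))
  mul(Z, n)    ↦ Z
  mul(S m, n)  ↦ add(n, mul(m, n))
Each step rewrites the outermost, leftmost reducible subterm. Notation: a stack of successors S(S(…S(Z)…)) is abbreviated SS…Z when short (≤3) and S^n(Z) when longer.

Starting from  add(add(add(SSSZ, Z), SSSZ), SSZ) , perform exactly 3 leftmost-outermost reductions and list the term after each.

  start: add(add(add(SSSZ, Z), SSSZ), SSZ)
  step 1: add(add(S(add(SSZ, Z)), SSSZ), SSZ)
  step 2: add(S(add(add(SSZ, Z), SSSZ)), SSZ)
  step 3: S(add(add(add(SSZ, Z), SSSZ), SSZ))

Answer: after 3 steps: S(add(add(add(SSZ, Z), SSSZ), SSZ))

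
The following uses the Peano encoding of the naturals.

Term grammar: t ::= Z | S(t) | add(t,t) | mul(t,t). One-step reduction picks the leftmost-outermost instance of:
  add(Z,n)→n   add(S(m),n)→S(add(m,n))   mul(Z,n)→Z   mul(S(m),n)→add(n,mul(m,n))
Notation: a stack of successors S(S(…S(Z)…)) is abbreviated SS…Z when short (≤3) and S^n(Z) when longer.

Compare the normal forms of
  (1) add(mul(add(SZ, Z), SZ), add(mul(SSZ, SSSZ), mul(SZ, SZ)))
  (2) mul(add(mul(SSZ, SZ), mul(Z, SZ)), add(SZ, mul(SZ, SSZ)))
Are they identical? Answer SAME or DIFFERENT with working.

Term A:
  start: add(mul(add(SZ, Z), SZ), add(mul(SSZ, SSSZ), mul(SZ, SZ)))
  →1  add(mul(S(add(Z, Z)), SZ), add(mul(SSZ, SSSZ), mul(SZ, SZ)))
  →2  add(add(SZ, mul(add(Z, Z), SZ)), add(mul(SSZ, SSSZ), mul(SZ, SZ)))
  →3  add(S(add(Z, mul(add(Z, Z), SZ))), add(mul(SSZ, SSSZ), mul(SZ, SZ)))
  →4  S(add(add(Z, mul(add(Z, Z), SZ)), add(mul(SSZ, SSSZ), mul(SZ, SZ))))
  →5  S(add(mul(add(Z, Z), SZ), add(mul(SSZ, SSSZ), mul(SZ, SZ))))
  →6  S(add(mul(Z, SZ), add(mul(SSZ, SSSZ), mul(SZ, SZ))))
  →7  S(add(Z, add(mul(SSZ, SSSZ), mul(SZ, SZ))))
  →8  S(add(mul(SSZ, SSSZ), mul(SZ, SZ)))
  →9  S(add(add(SSSZ, mul(SZ, SSSZ)), mul(SZ, SZ)))
  →10  S(add(S(add(SSZ, mul(SZ, SSSZ))), mul(SZ, SZ)))
  →11  S(S(add(add(SSZ, mul(SZ, SSSZ)), mul(SZ, SZ))))
  →12  S(S(add(S(add(SZ, mul(SZ, SSSZ))), mul(SZ, SZ))))
  →13  S(S(S(add(add(SZ, mul(SZ, SSSZ)), mul(SZ, SZ)))))
  →14  S(S(S(add(S(add(Z, mul(SZ, SSSZ))), mul(SZ, SZ)))))
  →15  S(S(S(S(add(add(Z, mul(SZ, SSSZ)), mul(SZ, SZ))))))
  →16  S(S(S(S(add(mul(SZ, SSSZ), mul(SZ, SZ))))))
  →17  S(S(S(S(add(add(SSSZ, mul(Z, SSSZ)), mul(SZ, SZ))))))
  →18  S(S(S(S(add(S(add(SSZ, mul(Z, SSSZ))), mul(SZ, SZ))))))
  →19  S(S(S(S(S(add(add(SSZ, mul(Z, SSSZ)), mul(SZ, SZ)))))))
  →20  S(S(S(S(S(add(S(add(SZ, mul(Z, SSSZ))), mul(SZ, SZ)))))))
  →21  S(S(S(S(S(S(add(add(SZ, mul(Z, SSSZ)), mul(SZ, SZ))))))))
  →22  S(S(S(S(S(S(add(S(add(Z, mul(Z, SSSZ))), mul(SZ, SZ))))))))
  →23  S(S(S(S(S(S(S(add(add(Z, mul(Z, SSSZ)), mul(SZ, SZ)))))))))
  →24  S(S(S(S(S(S(S(add(mul(Z, SSSZ), mul(SZ, SZ)))))))))
  →25  S(S(S(S(S(S(S(add(Z, mul(SZ, SZ)))))))))
  →26  S(S(S(S(S(S(S(mul(SZ, SZ))))))))
  →27  S(S(S(S(S(S(S(add(SZ, mul(Z, SZ)))))))))
  →28  S(S(S(S(S(S(S(S(add(Z, mul(Z, SZ))))))))))
  →29  S(S(S(S(S(S(S(S(mul(Z, SZ)))))))))
  →30  S^8(Z)

Term B:
  start: mul(add(mul(SSZ, SZ), mul(Z, SZ)), add(SZ, mul(SZ, SSZ)))
  →1  mul(add(add(SZ, mul(SZ, SZ)), mul(Z, SZ)), add(SZ, mul(SZ, SSZ)))
  →2  mul(add(S(add(Z, mul(SZ, SZ))), mul(Z, SZ)), add(SZ, mul(SZ, SSZ)))
  →3  mul(S(add(add(Z, mul(SZ, SZ)), mul(Z, SZ))), add(SZ, mul(SZ, SSZ)))
  →4  add(add(SZ, mul(SZ, SSZ)), mul(add(add(Z, mul(SZ, SZ)), mul(Z, SZ)), add(SZ, mul(SZ, SSZ))))
  →5  add(S(add(Z, mul(SZ, SSZ))), mul(add(add(Z, mul(SZ, SZ)), mul(Z, SZ)), add(SZ, mul(SZ, SSZ))))
  →6  S(add(add(Z, mul(SZ, SSZ)), mul(add(add(Z, mul(SZ, SZ)), mul(Z, SZ)), add(SZ, mul(SZ, SSZ)))))
  →7  S(add(mul(SZ, SSZ), mul(add(add(Z, mul(SZ, SZ)), mul(Z, SZ)), add(SZ, mul(SZ, SSZ)))))
  →8  S(add(add(SSZ, mul(Z, SSZ)), mul(add(add(Z, mul(SZ, SZ)), mul(Z, SZ)), add(SZ, mul(SZ, SSZ)))))
  →9  S(add(S(add(SZ, mul(Z, SSZ))), mul(add(add(Z, mul(SZ, SZ)), mul(Z, SZ)), add(SZ, mul(SZ, SSZ)))))
  →10  S(S(add(add(SZ, mul(Z, SSZ)), mul(add(add(Z, mul(SZ, SZ)), mul(Z, SZ)), add(SZ, mul(SZ, SSZ))))))
  →11  S(S(add(S(add(Z, mul(Z, SSZ))), mul(add(add(Z, mul(SZ, SZ)), mul(Z, SZ)), add(SZ, mul(SZ, SSZ))))))
  →12  S(S(S(add(add(Z, mul(Z, SSZ)), mul(add(add(Z, mul(SZ, SZ)), mul(Z, SZ)), add(SZ, mul(SZ, SSZ)))))))
  →13  S(S(S(add(mul(Z, SSZ), mul(add(add(Z, mul(SZ, SZ)), mul(Z, SZ)), add(SZ, mul(SZ, SSZ)))))))
  →14  S(S(S(add(Z, mul(add(add(Z, mul(SZ, SZ)), mul(Z, SZ)), add(SZ, mul(SZ, SSZ)))))))
  →15  S(S(S(mul(add(add(Z, mul(SZ, SZ)), mul(Z, SZ)), add(SZ, mul(SZ, SSZ))))))
  →16  S(S(S(mul(add(mul(SZ, SZ), mul(Z, SZ)), add(SZ, mul(SZ, SSZ))))))
  →17  S(S(S(mul(add(add(SZ, mul(Z, SZ)), mul(Z, SZ)), add(SZ, mul(SZ, SSZ))))))
  →18  S(S(S(mul(add(S(add(Z, mul(Z, SZ))), mul(Z, SZ)), add(SZ, mul(SZ, SSZ))))))
  →19  S(S(S(mul(S(add(add(Z, mul(Z, SZ)), mul(Z, SZ))), add(SZ, mul(SZ, SSZ))))))
  →20  S(S(S(add(add(SZ, mul(SZ, SSZ)), mul(add(add(Z, mul(Z, SZ)), mul(Z, SZ)), add(SZ, mul(SZ, SSZ)))))))
  →21  S(S(S(add(S(add(Z, mul(SZ, SSZ))), mul(add(add(Z, mul(Z, SZ)), mul(Z, SZ)), add(SZ, mul(SZ, SSZ)))))))
  →22  S(S(S(S(add(add(Z, mul(SZ, SSZ)), mul(add(add(Z, mul(Z, SZ)), mul(Z, SZ)), add(SZ, mul(SZ, SSZ))))))))
  →23  S(S(S(S(add(mul(SZ, SSZ), mul(add(add(Z, mul(Z, SZ)), mul(Z, SZ)), add(SZ, mul(SZ, SSZ))))))))
  →24  S(S(S(S(add(add(SSZ, mul(Z, SSZ)), mul(add(add(Z, mul(Z, SZ)), mul(Z, SZ)), add(SZ, mul(SZ, SSZ))))))))
  →25  S(S(S(S(add(S(add(SZ, mul(Z, SSZ))), mul(add(add(Z, mul(Z, SZ)), mul(Z, SZ)), add(SZ, mul(SZ, SSZ))))))))
  →26  S(S(S(S(S(add(add(SZ, mul(Z, SSZ)), mul(add(add(Z, mul(Z, SZ)), mul(Z, SZ)), add(SZ, mul(SZ, SSZ)))))))))
  →27  S(S(S(S(S(add(S(add(Z, mul(Z, SSZ))), mul(add(add(Z, mul(Z, SZ)), mul(Z, SZ)), add(SZ, mul(SZ, SSZ)))))))))
  →28  S(S(S(S(S(S(add(add(Z, mul(Z, SSZ)), mul(add(add(Z, mul(Z, SZ)), mul(Z, SZ)), add(SZ, mul(SZ, SSZ))))))))))
  →29  S(S(S(S(S(S(add(mul(Z, SSZ), mul(add(add(Z, mul(Z, SZ)), mul(Z, SZ)), add(SZ, mul(SZ, SSZ))))))))))
  →30  S(S(S(S(S(S(add(Z, mul(add(add(Z, mul(Z, SZ)), mul(Z, SZ)), add(SZ, mul(SZ, SSZ))))))))))
  →31  S(S(S(S(S(S(mul(add(add(Z, mul(Z, SZ)), mul(Z, SZ)), add(SZ, mul(SZ, SSZ)))))))))
  →32  S(S(S(S(S(S(mul(add(mul(Z, SZ), mul(Z, SZ)), add(SZ, mul(SZ, SSZ)))))))))
  →33  S(S(S(S(S(S(mul(add(Z, mul(Z, SZ)), add(SZ, mul(SZ, SSZ)))))))))
  →34  S(S(S(S(S(S(mul(mul(Z, SZ), add(SZ, mul(SZ, SSZ)))))))))
  →35  S(S(S(S(S(S(mul(Z, add(SZ, mul(SZ, SSZ)))))))))
  →36  S^6(Z)

Answer: DIFFERENT — A ⇓ S^8(Z), B ⇓ S^6(Z)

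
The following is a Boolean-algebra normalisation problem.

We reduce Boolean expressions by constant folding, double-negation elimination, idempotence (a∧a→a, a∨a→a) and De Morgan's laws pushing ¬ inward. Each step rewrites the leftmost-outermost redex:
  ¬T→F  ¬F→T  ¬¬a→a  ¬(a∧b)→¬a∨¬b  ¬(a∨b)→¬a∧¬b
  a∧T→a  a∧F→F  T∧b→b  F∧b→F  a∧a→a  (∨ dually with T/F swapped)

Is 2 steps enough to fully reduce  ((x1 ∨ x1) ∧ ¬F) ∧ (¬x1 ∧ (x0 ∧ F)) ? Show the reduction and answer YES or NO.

Answer: NO — after 2 steps the term is (x1 ∧ T) ∧ (¬x1 ∧ (x0 ∧ F)), not yet normal

Working:
  start: ((x1 ∨ x1) ∧ ¬F) ∧ (¬x1 ∧ (x0 ∧ F))
  →1  (x1 ∧ ¬F) ∧ (¬x1 ∧ (x0 ∧ F))
  →2  (x1 ∧ T) ∧ (¬x1 ∧ (x0 ∧ F))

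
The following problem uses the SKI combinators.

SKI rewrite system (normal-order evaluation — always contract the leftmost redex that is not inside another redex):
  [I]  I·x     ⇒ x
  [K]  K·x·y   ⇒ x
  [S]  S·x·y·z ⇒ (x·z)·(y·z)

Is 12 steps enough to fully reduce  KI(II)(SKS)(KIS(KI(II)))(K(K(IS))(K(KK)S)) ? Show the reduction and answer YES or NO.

  start: KI(II)(SKS)(KIS(KI(II)))(K(K(IS))(K(KK)S))
  [1] I(SKS)(KIS(KI(II)))(K(K(IS))(K(KK)S))
  [2] SKS(KIS(KI(II)))(K(K(IS))(K(KK)S))
  [3] K(KIS(KI(II)))(S(KIS(KI(II))))(K(K(IS))(K(KK)S))
  [4] KIS(KI(II))(K(K(IS))(K(KK)S))
  [5] I(KI(II))(K(K(IS))(K(KK)S))
  [6] KI(II)(K(K(IS))(K(KK)S))
  [7] I(K(K(IS))(K(KK)S))
  [8] K(K(IS))(K(KK)S)
  [9] K(IS)
  [10] KS

Answer: YES — reaches normal form KS in 10 ≤ 12 steps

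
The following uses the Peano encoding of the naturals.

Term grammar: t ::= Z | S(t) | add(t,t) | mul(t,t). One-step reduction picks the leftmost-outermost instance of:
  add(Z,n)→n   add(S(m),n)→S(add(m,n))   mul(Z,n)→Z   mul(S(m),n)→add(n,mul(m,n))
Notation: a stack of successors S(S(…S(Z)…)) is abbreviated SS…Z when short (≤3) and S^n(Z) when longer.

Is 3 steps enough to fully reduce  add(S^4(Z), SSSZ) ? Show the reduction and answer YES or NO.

Answer: NO — after 3 steps the term is S(S(S(add(SZ, SSSZ)))), not yet normal

Working:
  start: add(S^4(Z), SSSZ)
  →1  S(add(SSSZ, SSSZ))
  →2  S(S(add(SSZ, SSSZ)))
  →3  S(S(S(add(SZ, SSSZ))))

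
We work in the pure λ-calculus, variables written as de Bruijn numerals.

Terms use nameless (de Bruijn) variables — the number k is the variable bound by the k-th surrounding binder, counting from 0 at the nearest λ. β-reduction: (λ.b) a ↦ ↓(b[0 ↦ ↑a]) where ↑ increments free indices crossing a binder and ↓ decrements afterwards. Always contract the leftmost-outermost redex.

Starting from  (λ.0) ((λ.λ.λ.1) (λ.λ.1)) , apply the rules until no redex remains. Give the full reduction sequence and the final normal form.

Answer: normal form = λ.λ.1  (in 2 steps)

Derivation:
  start: (λ.0) ((λ.λ.λ.1) (λ.λ.1))
  →1  (λ.λ.λ.1) (λ.λ.1)
  →2  λ.λ.1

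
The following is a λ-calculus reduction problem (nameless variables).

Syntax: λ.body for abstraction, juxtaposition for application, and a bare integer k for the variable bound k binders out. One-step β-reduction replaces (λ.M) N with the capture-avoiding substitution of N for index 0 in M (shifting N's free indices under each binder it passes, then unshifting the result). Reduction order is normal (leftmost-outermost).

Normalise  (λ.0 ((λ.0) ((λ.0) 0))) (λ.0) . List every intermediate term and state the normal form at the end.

  start: (λ.0 ((λ.0) ((λ.0) 0))) (λ.0)
  step 1: (λ.0) ((λ.0) ((λ.0) (λ.0)))
  step 2: (λ.0) ((λ.0) (λ.0))
  step 3: (λ.0) (λ.0)
  step 4: λ.0

Answer: normal form = λ.0  (in 4 steps)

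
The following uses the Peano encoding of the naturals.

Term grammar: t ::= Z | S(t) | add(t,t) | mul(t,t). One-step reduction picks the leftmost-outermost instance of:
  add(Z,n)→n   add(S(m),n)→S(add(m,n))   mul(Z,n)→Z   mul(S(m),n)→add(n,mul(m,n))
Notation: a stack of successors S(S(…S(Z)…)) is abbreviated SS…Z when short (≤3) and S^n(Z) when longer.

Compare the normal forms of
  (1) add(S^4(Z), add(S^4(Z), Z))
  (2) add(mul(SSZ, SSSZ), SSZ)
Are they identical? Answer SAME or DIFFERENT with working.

Answer: SAME — A ⇓ S^8(Z), B ⇓ S^8(Z)

Derivation:
Term A:
  start: add(S^4(Z), add(S^4(Z), Z))
  step 1: S(add(SSSZ, add(S^4(Z), Z)))
  step 2: S(S(add(SSZ, add(S^4(Z), Z))))
  step 3: S(S(S(add(SZ, add(S^4(Z), Z)))))
  step 4: S(S(S(S(add(Z, add(S^4(Z), Z))))))
  step 5: S(S(S(S(add(S^4(Z), Z)))))
  step 6: S(S(S(S(S(add(SSSZ, Z))))))
  step 7: S(S(S(S(S(S(add(SSZ, Z)))))))
  step 8: S(S(S(S(S(S(S(add(SZ, Z))))))))
  step 9: S(S(S(S(S(S(S(S(add(Z, Z)))))))))
  step 10: S^8(Z)

Term B:
  start: add(mul(SSZ, SSSZ), SSZ)
  step 1: add(add(SSSZ, mul(SZ, SSSZ)), SSZ)
  step 2: add(S(add(SSZ, mul(SZ, SSSZ))), SSZ)
  step 3: S(add(add(SSZ, mul(SZ, SSSZ)), SSZ))
  step 4: S(add(S(add(SZ, mul(SZ, SSSZ))), SSZ))
  step 5: S(S(add(add(SZ, mul(SZ, SSSZ)), SSZ)))
  step 6: S(S(add(S(add(Z, mul(SZ, SSSZ))), SSZ)))
  step 7: S(S(S(add(add(Z, mul(SZ, SSSZ)), SSZ))))
  step 8: S(S(S(add(mul(SZ, SSSZ), SSZ))))
  step 9: S(S(S(add(add(SSSZ, mul(Z, SSSZ)), SSZ))))
  step 10: S(S(S(add(S(add(SSZ, mul(Z, SSSZ))), SSZ))))
  step 11: S(S(S(S(add(add(SSZ, mul(Z, SSSZ)), SSZ)))))
  step 12: S(S(S(S(add(S(add(SZ, mul(Z, SSSZ))), SSZ)))))
  step 13: S(S(S(S(S(add(add(SZ, mul(Z, SSSZ)), SSZ))))))
  step 14: S(S(S(S(S(add(S(add(Z, mul(Z, SSSZ))), SSZ))))))
  step 15: S(S(S(S(S(S(add(add(Z, mul(Z, SSSZ)), SSZ)))))))
  step 16: S(S(S(S(S(S(add(mul(Z, SSSZ), SSZ)))))))
  step 17: S(S(S(S(S(S(add(Z, SSZ)))))))
  step 18: S^8(Z)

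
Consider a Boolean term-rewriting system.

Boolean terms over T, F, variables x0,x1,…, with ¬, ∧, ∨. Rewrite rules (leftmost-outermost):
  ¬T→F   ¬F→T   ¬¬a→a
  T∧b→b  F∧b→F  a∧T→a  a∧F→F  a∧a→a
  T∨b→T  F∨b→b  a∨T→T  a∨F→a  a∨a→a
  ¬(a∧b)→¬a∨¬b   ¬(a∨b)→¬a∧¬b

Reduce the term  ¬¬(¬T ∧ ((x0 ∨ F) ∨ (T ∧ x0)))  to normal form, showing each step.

Answer: normal form = F  (in 3 steps)

Working:
  start: ¬¬(¬T ∧ ((x0 ∨ F) ∨ (T ∧ x0)))
  step 1: ¬T ∧ ((x0 ∨ F) ∨ (T ∧ x0))
  step 2: F ∧ ((x0 ∨ F) ∨ (T ∧ x0))
  step 3: F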